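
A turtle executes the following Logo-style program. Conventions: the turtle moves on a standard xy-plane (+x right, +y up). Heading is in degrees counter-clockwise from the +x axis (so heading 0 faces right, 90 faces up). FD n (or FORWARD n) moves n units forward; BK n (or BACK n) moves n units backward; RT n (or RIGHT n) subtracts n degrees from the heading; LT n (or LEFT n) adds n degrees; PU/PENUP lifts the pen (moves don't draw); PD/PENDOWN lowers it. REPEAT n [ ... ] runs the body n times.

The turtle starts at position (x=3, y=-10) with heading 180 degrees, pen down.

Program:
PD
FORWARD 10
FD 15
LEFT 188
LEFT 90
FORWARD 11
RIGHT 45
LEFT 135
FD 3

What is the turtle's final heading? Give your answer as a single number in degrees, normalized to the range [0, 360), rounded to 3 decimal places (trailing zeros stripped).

Executing turtle program step by step:
Start: pos=(3,-10), heading=180, pen down
PD: pen down
FD 10: (3,-10) -> (-7,-10) [heading=180, draw]
FD 15: (-7,-10) -> (-22,-10) [heading=180, draw]
LT 188: heading 180 -> 8
LT 90: heading 8 -> 98
FD 11: (-22,-10) -> (-23.531,0.893) [heading=98, draw]
RT 45: heading 98 -> 53
LT 135: heading 53 -> 188
FD 3: (-23.531,0.893) -> (-26.502,0.475) [heading=188, draw]
Final: pos=(-26.502,0.475), heading=188, 4 segment(s) drawn

Answer: 188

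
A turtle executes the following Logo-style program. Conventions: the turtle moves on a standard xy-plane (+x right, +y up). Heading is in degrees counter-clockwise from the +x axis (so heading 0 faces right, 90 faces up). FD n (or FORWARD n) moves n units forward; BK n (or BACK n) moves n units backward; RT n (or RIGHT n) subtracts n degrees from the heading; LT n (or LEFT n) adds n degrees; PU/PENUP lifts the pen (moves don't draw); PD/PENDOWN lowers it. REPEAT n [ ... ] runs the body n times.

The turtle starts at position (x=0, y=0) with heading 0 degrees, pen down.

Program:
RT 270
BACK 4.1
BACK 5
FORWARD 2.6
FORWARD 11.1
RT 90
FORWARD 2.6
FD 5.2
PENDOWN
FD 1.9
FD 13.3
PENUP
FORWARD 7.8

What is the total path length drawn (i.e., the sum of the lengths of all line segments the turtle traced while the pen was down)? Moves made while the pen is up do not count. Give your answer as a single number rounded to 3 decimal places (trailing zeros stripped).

Executing turtle program step by step:
Start: pos=(0,0), heading=0, pen down
RT 270: heading 0 -> 90
BK 4.1: (0,0) -> (0,-4.1) [heading=90, draw]
BK 5: (0,-4.1) -> (0,-9.1) [heading=90, draw]
FD 2.6: (0,-9.1) -> (0,-6.5) [heading=90, draw]
FD 11.1: (0,-6.5) -> (0,4.6) [heading=90, draw]
RT 90: heading 90 -> 0
FD 2.6: (0,4.6) -> (2.6,4.6) [heading=0, draw]
FD 5.2: (2.6,4.6) -> (7.8,4.6) [heading=0, draw]
PD: pen down
FD 1.9: (7.8,4.6) -> (9.7,4.6) [heading=0, draw]
FD 13.3: (9.7,4.6) -> (23,4.6) [heading=0, draw]
PU: pen up
FD 7.8: (23,4.6) -> (30.8,4.6) [heading=0, move]
Final: pos=(30.8,4.6), heading=0, 8 segment(s) drawn

Segment lengths:
  seg 1: (0,0) -> (0,-4.1), length = 4.1
  seg 2: (0,-4.1) -> (0,-9.1), length = 5
  seg 3: (0,-9.1) -> (0,-6.5), length = 2.6
  seg 4: (0,-6.5) -> (0,4.6), length = 11.1
  seg 5: (0,4.6) -> (2.6,4.6), length = 2.6
  seg 6: (2.6,4.6) -> (7.8,4.6), length = 5.2
  seg 7: (7.8,4.6) -> (9.7,4.6), length = 1.9
  seg 8: (9.7,4.6) -> (23,4.6), length = 13.3
Total = 45.8

Answer: 45.8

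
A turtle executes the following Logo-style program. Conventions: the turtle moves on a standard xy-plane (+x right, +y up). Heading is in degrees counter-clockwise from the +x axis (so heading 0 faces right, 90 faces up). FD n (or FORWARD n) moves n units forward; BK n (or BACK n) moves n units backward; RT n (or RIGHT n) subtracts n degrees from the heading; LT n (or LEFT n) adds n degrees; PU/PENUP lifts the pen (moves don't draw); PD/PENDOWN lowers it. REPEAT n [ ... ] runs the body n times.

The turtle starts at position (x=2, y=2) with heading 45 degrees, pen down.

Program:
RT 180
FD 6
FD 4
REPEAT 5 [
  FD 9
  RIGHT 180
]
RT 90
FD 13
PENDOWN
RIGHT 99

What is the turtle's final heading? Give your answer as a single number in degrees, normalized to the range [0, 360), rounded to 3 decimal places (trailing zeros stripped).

Executing turtle program step by step:
Start: pos=(2,2), heading=45, pen down
RT 180: heading 45 -> 225
FD 6: (2,2) -> (-2.243,-2.243) [heading=225, draw]
FD 4: (-2.243,-2.243) -> (-5.071,-5.071) [heading=225, draw]
REPEAT 5 [
  -- iteration 1/5 --
  FD 9: (-5.071,-5.071) -> (-11.435,-11.435) [heading=225, draw]
  RT 180: heading 225 -> 45
  -- iteration 2/5 --
  FD 9: (-11.435,-11.435) -> (-5.071,-5.071) [heading=45, draw]
  RT 180: heading 45 -> 225
  -- iteration 3/5 --
  FD 9: (-5.071,-5.071) -> (-11.435,-11.435) [heading=225, draw]
  RT 180: heading 225 -> 45
  -- iteration 4/5 --
  FD 9: (-11.435,-11.435) -> (-5.071,-5.071) [heading=45, draw]
  RT 180: heading 45 -> 225
  -- iteration 5/5 --
  FD 9: (-5.071,-5.071) -> (-11.435,-11.435) [heading=225, draw]
  RT 180: heading 225 -> 45
]
RT 90: heading 45 -> 315
FD 13: (-11.435,-11.435) -> (-2.243,-20.627) [heading=315, draw]
PD: pen down
RT 99: heading 315 -> 216
Final: pos=(-2.243,-20.627), heading=216, 8 segment(s) drawn

Answer: 216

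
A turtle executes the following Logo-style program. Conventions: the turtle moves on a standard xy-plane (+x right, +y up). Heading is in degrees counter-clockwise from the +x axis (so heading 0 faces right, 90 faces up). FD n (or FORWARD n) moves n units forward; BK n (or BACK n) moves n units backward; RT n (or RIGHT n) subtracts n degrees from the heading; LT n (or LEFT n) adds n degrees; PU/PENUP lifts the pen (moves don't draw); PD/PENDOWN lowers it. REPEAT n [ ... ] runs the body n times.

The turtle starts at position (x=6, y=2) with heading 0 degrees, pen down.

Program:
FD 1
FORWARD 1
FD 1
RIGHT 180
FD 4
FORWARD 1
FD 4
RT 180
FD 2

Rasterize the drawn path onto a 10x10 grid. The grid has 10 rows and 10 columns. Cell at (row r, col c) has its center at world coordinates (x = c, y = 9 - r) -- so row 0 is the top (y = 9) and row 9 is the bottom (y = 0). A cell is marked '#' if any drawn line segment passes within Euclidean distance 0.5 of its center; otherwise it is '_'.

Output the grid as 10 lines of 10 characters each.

Answer: __________
__________
__________
__________
__________
__________
__________
##########
__________
__________

Derivation:
Segment 0: (6,2) -> (7,2)
Segment 1: (7,2) -> (8,2)
Segment 2: (8,2) -> (9,2)
Segment 3: (9,2) -> (5,2)
Segment 4: (5,2) -> (4,2)
Segment 5: (4,2) -> (0,2)
Segment 6: (0,2) -> (2,2)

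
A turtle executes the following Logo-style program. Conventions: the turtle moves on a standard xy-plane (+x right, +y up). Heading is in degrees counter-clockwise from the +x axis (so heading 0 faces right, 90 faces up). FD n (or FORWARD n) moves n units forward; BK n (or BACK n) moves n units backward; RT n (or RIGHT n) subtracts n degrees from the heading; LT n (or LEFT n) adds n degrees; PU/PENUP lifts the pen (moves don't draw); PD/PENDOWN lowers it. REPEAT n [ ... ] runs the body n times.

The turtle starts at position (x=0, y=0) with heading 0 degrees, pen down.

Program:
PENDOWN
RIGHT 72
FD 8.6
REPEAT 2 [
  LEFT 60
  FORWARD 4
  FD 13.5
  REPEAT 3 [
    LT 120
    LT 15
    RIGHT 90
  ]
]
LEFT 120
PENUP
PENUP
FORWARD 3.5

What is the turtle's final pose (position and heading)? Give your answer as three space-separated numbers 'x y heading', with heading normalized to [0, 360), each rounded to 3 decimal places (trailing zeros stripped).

Answer: 3.027 -9.31 78

Derivation:
Executing turtle program step by step:
Start: pos=(0,0), heading=0, pen down
PD: pen down
RT 72: heading 0 -> 288
FD 8.6: (0,0) -> (2.658,-8.179) [heading=288, draw]
REPEAT 2 [
  -- iteration 1/2 --
  LT 60: heading 288 -> 348
  FD 4: (2.658,-8.179) -> (6.57,-9.011) [heading=348, draw]
  FD 13.5: (6.57,-9.011) -> (19.775,-11.818) [heading=348, draw]
  REPEAT 3 [
    -- iteration 1/3 --
    LT 120: heading 348 -> 108
    LT 15: heading 108 -> 123
    RT 90: heading 123 -> 33
    -- iteration 2/3 --
    LT 120: heading 33 -> 153
    LT 15: heading 153 -> 168
    RT 90: heading 168 -> 78
    -- iteration 3/3 --
    LT 120: heading 78 -> 198
    LT 15: heading 198 -> 213
    RT 90: heading 213 -> 123
  ]
  -- iteration 2/2 --
  LT 60: heading 123 -> 183
  FD 4: (19.775,-11.818) -> (15.781,-12.027) [heading=183, draw]
  FD 13.5: (15.781,-12.027) -> (2.299,-12.733) [heading=183, draw]
  REPEAT 3 [
    -- iteration 1/3 --
    LT 120: heading 183 -> 303
    LT 15: heading 303 -> 318
    RT 90: heading 318 -> 228
    -- iteration 2/3 --
    LT 120: heading 228 -> 348
    LT 15: heading 348 -> 3
    RT 90: heading 3 -> 273
    -- iteration 3/3 --
    LT 120: heading 273 -> 33
    LT 15: heading 33 -> 48
    RT 90: heading 48 -> 318
  ]
]
LT 120: heading 318 -> 78
PU: pen up
PU: pen up
FD 3.5: (2.299,-12.733) -> (3.027,-9.31) [heading=78, move]
Final: pos=(3.027,-9.31), heading=78, 5 segment(s) drawn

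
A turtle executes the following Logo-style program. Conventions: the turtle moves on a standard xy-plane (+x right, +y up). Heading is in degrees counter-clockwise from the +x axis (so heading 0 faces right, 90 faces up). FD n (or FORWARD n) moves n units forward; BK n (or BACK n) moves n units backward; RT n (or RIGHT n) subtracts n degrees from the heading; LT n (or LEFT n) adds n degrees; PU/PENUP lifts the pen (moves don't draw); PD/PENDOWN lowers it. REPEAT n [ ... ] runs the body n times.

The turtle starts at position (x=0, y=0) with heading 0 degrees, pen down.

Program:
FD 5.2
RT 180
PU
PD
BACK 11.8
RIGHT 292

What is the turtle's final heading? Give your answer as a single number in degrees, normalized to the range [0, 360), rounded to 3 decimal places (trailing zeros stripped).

Executing turtle program step by step:
Start: pos=(0,0), heading=0, pen down
FD 5.2: (0,0) -> (5.2,0) [heading=0, draw]
RT 180: heading 0 -> 180
PU: pen up
PD: pen down
BK 11.8: (5.2,0) -> (17,0) [heading=180, draw]
RT 292: heading 180 -> 248
Final: pos=(17,0), heading=248, 2 segment(s) drawn

Answer: 248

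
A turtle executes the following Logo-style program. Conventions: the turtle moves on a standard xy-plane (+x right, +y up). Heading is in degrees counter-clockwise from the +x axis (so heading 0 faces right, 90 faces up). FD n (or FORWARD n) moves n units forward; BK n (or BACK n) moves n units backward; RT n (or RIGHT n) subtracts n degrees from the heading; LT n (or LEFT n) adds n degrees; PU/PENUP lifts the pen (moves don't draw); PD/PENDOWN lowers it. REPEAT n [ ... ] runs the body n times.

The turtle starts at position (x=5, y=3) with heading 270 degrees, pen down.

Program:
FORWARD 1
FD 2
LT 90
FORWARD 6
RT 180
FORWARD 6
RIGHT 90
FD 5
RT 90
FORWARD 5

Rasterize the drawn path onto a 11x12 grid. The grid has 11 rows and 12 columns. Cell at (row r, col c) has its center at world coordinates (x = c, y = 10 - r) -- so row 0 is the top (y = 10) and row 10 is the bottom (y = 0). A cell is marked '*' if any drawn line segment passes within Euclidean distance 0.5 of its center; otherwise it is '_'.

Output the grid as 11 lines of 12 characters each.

Segment 0: (5,3) -> (5,2)
Segment 1: (5,2) -> (5,0)
Segment 2: (5,0) -> (11,-0)
Segment 3: (11,-0) -> (5,-0)
Segment 4: (5,-0) -> (5,5)
Segment 5: (5,5) -> (10,5)

Answer: ____________
____________
____________
____________
____________
_____******_
_____*______
_____*______
_____*______
_____*______
_____*******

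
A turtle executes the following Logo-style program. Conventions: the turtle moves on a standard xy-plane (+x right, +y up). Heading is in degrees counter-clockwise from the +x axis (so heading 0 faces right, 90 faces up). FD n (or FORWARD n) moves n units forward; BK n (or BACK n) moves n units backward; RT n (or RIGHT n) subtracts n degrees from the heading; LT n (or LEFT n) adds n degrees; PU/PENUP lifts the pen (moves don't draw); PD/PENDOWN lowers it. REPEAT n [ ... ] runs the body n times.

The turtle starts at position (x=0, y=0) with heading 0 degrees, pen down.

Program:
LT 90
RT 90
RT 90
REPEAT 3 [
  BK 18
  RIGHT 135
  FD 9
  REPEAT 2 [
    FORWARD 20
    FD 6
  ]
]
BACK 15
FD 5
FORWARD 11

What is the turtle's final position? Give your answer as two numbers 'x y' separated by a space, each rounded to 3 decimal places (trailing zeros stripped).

Executing turtle program step by step:
Start: pos=(0,0), heading=0, pen down
LT 90: heading 0 -> 90
RT 90: heading 90 -> 0
RT 90: heading 0 -> 270
REPEAT 3 [
  -- iteration 1/3 --
  BK 18: (0,0) -> (0,18) [heading=270, draw]
  RT 135: heading 270 -> 135
  FD 9: (0,18) -> (-6.364,24.364) [heading=135, draw]
  REPEAT 2 [
    -- iteration 1/2 --
    FD 20: (-6.364,24.364) -> (-20.506,38.506) [heading=135, draw]
    FD 6: (-20.506,38.506) -> (-24.749,42.749) [heading=135, draw]
    -- iteration 2/2 --
    FD 20: (-24.749,42.749) -> (-38.891,56.891) [heading=135, draw]
    FD 6: (-38.891,56.891) -> (-43.134,61.134) [heading=135, draw]
  ]
  -- iteration 2/3 --
  BK 18: (-43.134,61.134) -> (-30.406,48.406) [heading=135, draw]
  RT 135: heading 135 -> 0
  FD 9: (-30.406,48.406) -> (-21.406,48.406) [heading=0, draw]
  REPEAT 2 [
    -- iteration 1/2 --
    FD 20: (-21.406,48.406) -> (-1.406,48.406) [heading=0, draw]
    FD 6: (-1.406,48.406) -> (4.594,48.406) [heading=0, draw]
    -- iteration 2/2 --
    FD 20: (4.594,48.406) -> (24.594,48.406) [heading=0, draw]
    FD 6: (24.594,48.406) -> (30.594,48.406) [heading=0, draw]
  ]
  -- iteration 3/3 --
  BK 18: (30.594,48.406) -> (12.594,48.406) [heading=0, draw]
  RT 135: heading 0 -> 225
  FD 9: (12.594,48.406) -> (6.23,42.042) [heading=225, draw]
  REPEAT 2 [
    -- iteration 1/2 --
    FD 20: (6.23,42.042) -> (-7.912,27.899) [heading=225, draw]
    FD 6: (-7.912,27.899) -> (-12.154,23.657) [heading=225, draw]
    -- iteration 2/2 --
    FD 20: (-12.154,23.657) -> (-26.296,9.515) [heading=225, draw]
    FD 6: (-26.296,9.515) -> (-30.539,5.272) [heading=225, draw]
  ]
]
BK 15: (-30.539,5.272) -> (-19.933,15.879) [heading=225, draw]
FD 5: (-19.933,15.879) -> (-23.468,12.343) [heading=225, draw]
FD 11: (-23.468,12.343) -> (-31.246,4.565) [heading=225, draw]
Final: pos=(-31.246,4.565), heading=225, 21 segment(s) drawn

Answer: -31.246 4.565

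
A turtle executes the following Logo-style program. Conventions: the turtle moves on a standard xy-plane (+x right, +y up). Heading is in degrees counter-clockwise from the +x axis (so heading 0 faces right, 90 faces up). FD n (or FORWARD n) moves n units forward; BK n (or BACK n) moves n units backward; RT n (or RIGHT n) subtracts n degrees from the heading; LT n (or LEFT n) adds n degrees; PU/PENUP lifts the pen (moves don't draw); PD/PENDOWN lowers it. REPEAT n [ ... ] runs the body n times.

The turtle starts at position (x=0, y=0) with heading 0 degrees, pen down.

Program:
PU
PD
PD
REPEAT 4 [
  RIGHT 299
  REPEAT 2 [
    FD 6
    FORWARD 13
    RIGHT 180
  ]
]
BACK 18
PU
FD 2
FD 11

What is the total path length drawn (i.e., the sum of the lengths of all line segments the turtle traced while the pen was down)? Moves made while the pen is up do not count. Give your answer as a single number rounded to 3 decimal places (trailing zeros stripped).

Answer: 170

Derivation:
Executing turtle program step by step:
Start: pos=(0,0), heading=0, pen down
PU: pen up
PD: pen down
PD: pen down
REPEAT 4 [
  -- iteration 1/4 --
  RT 299: heading 0 -> 61
  REPEAT 2 [
    -- iteration 1/2 --
    FD 6: (0,0) -> (2.909,5.248) [heading=61, draw]
    FD 13: (2.909,5.248) -> (9.211,16.618) [heading=61, draw]
    RT 180: heading 61 -> 241
    -- iteration 2/2 --
    FD 6: (9.211,16.618) -> (6.303,11.37) [heading=241, draw]
    FD 13: (6.303,11.37) -> (0,0) [heading=241, draw]
    RT 180: heading 241 -> 61
  ]
  -- iteration 2/4 --
  RT 299: heading 61 -> 122
  REPEAT 2 [
    -- iteration 1/2 --
    FD 6: (0,0) -> (-3.18,5.088) [heading=122, draw]
    FD 13: (-3.18,5.088) -> (-10.068,16.113) [heading=122, draw]
    RT 180: heading 122 -> 302
    -- iteration 2/2 --
    FD 6: (-10.068,16.113) -> (-6.889,11.025) [heading=302, draw]
    FD 13: (-6.889,11.025) -> (0,0) [heading=302, draw]
    RT 180: heading 302 -> 122
  ]
  -- iteration 3/4 --
  RT 299: heading 122 -> 183
  REPEAT 2 [
    -- iteration 1/2 --
    FD 6: (0,0) -> (-5.992,-0.314) [heading=183, draw]
    FD 13: (-5.992,-0.314) -> (-18.974,-0.994) [heading=183, draw]
    RT 180: heading 183 -> 3
    -- iteration 2/2 --
    FD 6: (-18.974,-0.994) -> (-12.982,-0.68) [heading=3, draw]
    FD 13: (-12.982,-0.68) -> (0,0) [heading=3, draw]
    RT 180: heading 3 -> 183
  ]
  -- iteration 4/4 --
  RT 299: heading 183 -> 244
  REPEAT 2 [
    -- iteration 1/2 --
    FD 6: (0,0) -> (-2.63,-5.393) [heading=244, draw]
    FD 13: (-2.63,-5.393) -> (-8.329,-17.077) [heading=244, draw]
    RT 180: heading 244 -> 64
    -- iteration 2/2 --
    FD 6: (-8.329,-17.077) -> (-5.699,-11.684) [heading=64, draw]
    FD 13: (-5.699,-11.684) -> (0,0) [heading=64, draw]
    RT 180: heading 64 -> 244
  ]
]
BK 18: (0,0) -> (7.891,16.178) [heading=244, draw]
PU: pen up
FD 2: (7.891,16.178) -> (7.014,14.381) [heading=244, move]
FD 11: (7.014,14.381) -> (2.192,4.494) [heading=244, move]
Final: pos=(2.192,4.494), heading=244, 17 segment(s) drawn

Segment lengths:
  seg 1: (0,0) -> (2.909,5.248), length = 6
  seg 2: (2.909,5.248) -> (9.211,16.618), length = 13
  seg 3: (9.211,16.618) -> (6.303,11.37), length = 6
  seg 4: (6.303,11.37) -> (0,0), length = 13
  seg 5: (0,0) -> (-3.18,5.088), length = 6
  seg 6: (-3.18,5.088) -> (-10.068,16.113), length = 13
  seg 7: (-10.068,16.113) -> (-6.889,11.025), length = 6
  seg 8: (-6.889,11.025) -> (0,0), length = 13
  seg 9: (0,0) -> (-5.992,-0.314), length = 6
  seg 10: (-5.992,-0.314) -> (-18.974,-0.994), length = 13
  seg 11: (-18.974,-0.994) -> (-12.982,-0.68), length = 6
  seg 12: (-12.982,-0.68) -> (0,0), length = 13
  seg 13: (0,0) -> (-2.63,-5.393), length = 6
  seg 14: (-2.63,-5.393) -> (-8.329,-17.077), length = 13
  seg 15: (-8.329,-17.077) -> (-5.699,-11.684), length = 6
  seg 16: (-5.699,-11.684) -> (0,0), length = 13
  seg 17: (0,0) -> (7.891,16.178), length = 18
Total = 170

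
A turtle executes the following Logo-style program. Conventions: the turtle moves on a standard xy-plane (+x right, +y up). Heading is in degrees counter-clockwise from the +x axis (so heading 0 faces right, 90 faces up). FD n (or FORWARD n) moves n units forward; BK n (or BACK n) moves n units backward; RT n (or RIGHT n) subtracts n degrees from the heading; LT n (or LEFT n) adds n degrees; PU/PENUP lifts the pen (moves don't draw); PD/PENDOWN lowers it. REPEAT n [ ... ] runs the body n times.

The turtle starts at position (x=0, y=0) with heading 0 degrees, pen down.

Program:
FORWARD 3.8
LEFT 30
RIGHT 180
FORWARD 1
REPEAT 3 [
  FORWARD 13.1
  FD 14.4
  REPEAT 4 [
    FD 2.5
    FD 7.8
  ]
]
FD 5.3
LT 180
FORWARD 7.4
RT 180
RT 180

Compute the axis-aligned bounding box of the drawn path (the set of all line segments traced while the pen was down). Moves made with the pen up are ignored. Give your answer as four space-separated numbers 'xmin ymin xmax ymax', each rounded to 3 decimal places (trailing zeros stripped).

Executing turtle program step by step:
Start: pos=(0,0), heading=0, pen down
FD 3.8: (0,0) -> (3.8,0) [heading=0, draw]
LT 30: heading 0 -> 30
RT 180: heading 30 -> 210
FD 1: (3.8,0) -> (2.934,-0.5) [heading=210, draw]
REPEAT 3 [
  -- iteration 1/3 --
  FD 13.1: (2.934,-0.5) -> (-8.411,-7.05) [heading=210, draw]
  FD 14.4: (-8.411,-7.05) -> (-20.882,-14.25) [heading=210, draw]
  REPEAT 4 [
    -- iteration 1/4 --
    FD 2.5: (-20.882,-14.25) -> (-23.047,-15.5) [heading=210, draw]
    FD 7.8: (-23.047,-15.5) -> (-29.802,-19.4) [heading=210, draw]
    -- iteration 2/4 --
    FD 2.5: (-29.802,-19.4) -> (-31.967,-20.65) [heading=210, draw]
    FD 7.8: (-31.967,-20.65) -> (-38.722,-24.55) [heading=210, draw]
    -- iteration 3/4 --
    FD 2.5: (-38.722,-24.55) -> (-40.887,-25.8) [heading=210, draw]
    FD 7.8: (-40.887,-25.8) -> (-47.642,-29.7) [heading=210, draw]
    -- iteration 4/4 --
    FD 2.5: (-47.642,-29.7) -> (-49.807,-30.95) [heading=210, draw]
    FD 7.8: (-49.807,-30.95) -> (-56.562,-34.85) [heading=210, draw]
  ]
  -- iteration 2/3 --
  FD 13.1: (-56.562,-34.85) -> (-67.907,-41.4) [heading=210, draw]
  FD 14.4: (-67.907,-41.4) -> (-80.378,-48.6) [heading=210, draw]
  REPEAT 4 [
    -- iteration 1/4 --
    FD 2.5: (-80.378,-48.6) -> (-82.543,-49.85) [heading=210, draw]
    FD 7.8: (-82.543,-49.85) -> (-89.298,-53.75) [heading=210, draw]
    -- iteration 2/4 --
    FD 2.5: (-89.298,-53.75) -> (-91.463,-55) [heading=210, draw]
    FD 7.8: (-91.463,-55) -> (-98.218,-58.9) [heading=210, draw]
    -- iteration 3/4 --
    FD 2.5: (-98.218,-58.9) -> (-100.383,-60.15) [heading=210, draw]
    FD 7.8: (-100.383,-60.15) -> (-107.138,-64.05) [heading=210, draw]
    -- iteration 4/4 --
    FD 2.5: (-107.138,-64.05) -> (-109.303,-65.3) [heading=210, draw]
    FD 7.8: (-109.303,-65.3) -> (-116.058,-69.2) [heading=210, draw]
  ]
  -- iteration 3/3 --
  FD 13.1: (-116.058,-69.2) -> (-127.403,-75.75) [heading=210, draw]
  FD 14.4: (-127.403,-75.75) -> (-139.874,-82.95) [heading=210, draw]
  REPEAT 4 [
    -- iteration 1/4 --
    FD 2.5: (-139.874,-82.95) -> (-142.039,-84.2) [heading=210, draw]
    FD 7.8: (-142.039,-84.2) -> (-148.794,-88.1) [heading=210, draw]
    -- iteration 2/4 --
    FD 2.5: (-148.794,-88.1) -> (-150.959,-89.35) [heading=210, draw]
    FD 7.8: (-150.959,-89.35) -> (-157.714,-93.25) [heading=210, draw]
    -- iteration 3/4 --
    FD 2.5: (-157.714,-93.25) -> (-159.879,-94.5) [heading=210, draw]
    FD 7.8: (-159.879,-94.5) -> (-166.634,-98.4) [heading=210, draw]
    -- iteration 4/4 --
    FD 2.5: (-166.634,-98.4) -> (-168.799,-99.65) [heading=210, draw]
    FD 7.8: (-168.799,-99.65) -> (-175.554,-103.55) [heading=210, draw]
  ]
]
FD 5.3: (-175.554,-103.55) -> (-180.144,-106.2) [heading=210, draw]
LT 180: heading 210 -> 30
FD 7.4: (-180.144,-106.2) -> (-173.735,-102.5) [heading=30, draw]
RT 180: heading 30 -> 210
RT 180: heading 210 -> 30
Final: pos=(-173.735,-102.5), heading=30, 34 segment(s) drawn

Segment endpoints: x in {-180.144, -175.554, -173.735, -168.799, -166.634, -159.879, -157.714, -150.959, -148.794, -142.039, -139.874, -127.403, -116.058, -109.303, -107.138, -100.383, -98.218, -91.463, -89.298, -82.543, -80.378, -67.907, -56.562, -49.807, -47.642, -40.887, -38.722, -31.967, -29.802, -23.047, -20.882, -8.411, 0, 2.934, 3.8}, y in {-106.2, -103.55, -102.5, -99.65, -98.4, -94.5, -93.25, -89.35, -88.1, -84.2, -82.95, -75.75, -69.2, -65.3, -64.05, -60.15, -58.9, -55, -53.75, -49.85, -48.6, -41.4, -34.85, -30.95, -29.7, -25.8, -24.55, -20.65, -19.4, -15.5, -14.25, -7.05, -0.5, 0}
xmin=-180.144, ymin=-106.2, xmax=3.8, ymax=0

Answer: -180.144 -106.2 3.8 0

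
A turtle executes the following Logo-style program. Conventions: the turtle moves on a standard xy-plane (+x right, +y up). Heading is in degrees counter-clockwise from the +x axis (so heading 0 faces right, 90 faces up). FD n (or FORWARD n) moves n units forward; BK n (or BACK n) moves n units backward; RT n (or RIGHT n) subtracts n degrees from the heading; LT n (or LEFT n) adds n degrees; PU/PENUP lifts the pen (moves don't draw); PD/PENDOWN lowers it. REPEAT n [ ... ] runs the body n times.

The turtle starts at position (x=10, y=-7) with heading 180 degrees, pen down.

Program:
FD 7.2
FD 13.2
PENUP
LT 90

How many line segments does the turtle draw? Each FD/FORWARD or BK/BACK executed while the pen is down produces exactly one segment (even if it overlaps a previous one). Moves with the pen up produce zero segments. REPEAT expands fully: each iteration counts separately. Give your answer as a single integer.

Executing turtle program step by step:
Start: pos=(10,-7), heading=180, pen down
FD 7.2: (10,-7) -> (2.8,-7) [heading=180, draw]
FD 13.2: (2.8,-7) -> (-10.4,-7) [heading=180, draw]
PU: pen up
LT 90: heading 180 -> 270
Final: pos=(-10.4,-7), heading=270, 2 segment(s) drawn
Segments drawn: 2

Answer: 2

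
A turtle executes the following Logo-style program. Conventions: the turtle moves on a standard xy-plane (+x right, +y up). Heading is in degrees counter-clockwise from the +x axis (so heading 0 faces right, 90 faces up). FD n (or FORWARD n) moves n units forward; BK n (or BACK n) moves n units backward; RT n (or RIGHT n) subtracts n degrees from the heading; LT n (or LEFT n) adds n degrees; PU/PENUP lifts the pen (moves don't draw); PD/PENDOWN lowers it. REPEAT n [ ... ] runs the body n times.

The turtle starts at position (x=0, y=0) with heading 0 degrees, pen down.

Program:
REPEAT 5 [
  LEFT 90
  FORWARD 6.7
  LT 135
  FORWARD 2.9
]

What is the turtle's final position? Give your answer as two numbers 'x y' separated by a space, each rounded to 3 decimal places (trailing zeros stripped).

Answer: 1.926 0.849

Derivation:
Executing turtle program step by step:
Start: pos=(0,0), heading=0, pen down
REPEAT 5 [
  -- iteration 1/5 --
  LT 90: heading 0 -> 90
  FD 6.7: (0,0) -> (0,6.7) [heading=90, draw]
  LT 135: heading 90 -> 225
  FD 2.9: (0,6.7) -> (-2.051,4.649) [heading=225, draw]
  -- iteration 2/5 --
  LT 90: heading 225 -> 315
  FD 6.7: (-2.051,4.649) -> (2.687,-0.088) [heading=315, draw]
  LT 135: heading 315 -> 90
  FD 2.9: (2.687,-0.088) -> (2.687,2.812) [heading=90, draw]
  -- iteration 3/5 --
  LT 90: heading 90 -> 180
  FD 6.7: (2.687,2.812) -> (-4.013,2.812) [heading=180, draw]
  LT 135: heading 180 -> 315
  FD 2.9: (-4.013,2.812) -> (-1.962,0.761) [heading=315, draw]
  -- iteration 4/5 --
  LT 90: heading 315 -> 45
  FD 6.7: (-1.962,0.761) -> (2.775,5.499) [heading=45, draw]
  LT 135: heading 45 -> 180
  FD 2.9: (2.775,5.499) -> (-0.125,5.499) [heading=180, draw]
  -- iteration 5/5 --
  LT 90: heading 180 -> 270
  FD 6.7: (-0.125,5.499) -> (-0.125,-1.201) [heading=270, draw]
  LT 135: heading 270 -> 45
  FD 2.9: (-0.125,-1.201) -> (1.926,0.849) [heading=45, draw]
]
Final: pos=(1.926,0.849), heading=45, 10 segment(s) drawn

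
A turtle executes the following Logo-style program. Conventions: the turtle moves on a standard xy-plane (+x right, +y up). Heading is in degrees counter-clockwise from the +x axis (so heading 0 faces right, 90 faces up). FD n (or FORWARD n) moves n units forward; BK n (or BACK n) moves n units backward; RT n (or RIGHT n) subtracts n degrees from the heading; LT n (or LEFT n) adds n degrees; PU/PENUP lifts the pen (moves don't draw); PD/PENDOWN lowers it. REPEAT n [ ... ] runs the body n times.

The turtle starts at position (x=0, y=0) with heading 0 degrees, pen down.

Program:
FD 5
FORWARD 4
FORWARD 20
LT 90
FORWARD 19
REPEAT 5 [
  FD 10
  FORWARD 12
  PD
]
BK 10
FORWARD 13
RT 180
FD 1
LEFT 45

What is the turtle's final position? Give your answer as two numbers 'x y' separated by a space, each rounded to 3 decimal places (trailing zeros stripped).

Executing turtle program step by step:
Start: pos=(0,0), heading=0, pen down
FD 5: (0,0) -> (5,0) [heading=0, draw]
FD 4: (5,0) -> (9,0) [heading=0, draw]
FD 20: (9,0) -> (29,0) [heading=0, draw]
LT 90: heading 0 -> 90
FD 19: (29,0) -> (29,19) [heading=90, draw]
REPEAT 5 [
  -- iteration 1/5 --
  FD 10: (29,19) -> (29,29) [heading=90, draw]
  FD 12: (29,29) -> (29,41) [heading=90, draw]
  PD: pen down
  -- iteration 2/5 --
  FD 10: (29,41) -> (29,51) [heading=90, draw]
  FD 12: (29,51) -> (29,63) [heading=90, draw]
  PD: pen down
  -- iteration 3/5 --
  FD 10: (29,63) -> (29,73) [heading=90, draw]
  FD 12: (29,73) -> (29,85) [heading=90, draw]
  PD: pen down
  -- iteration 4/5 --
  FD 10: (29,85) -> (29,95) [heading=90, draw]
  FD 12: (29,95) -> (29,107) [heading=90, draw]
  PD: pen down
  -- iteration 5/5 --
  FD 10: (29,107) -> (29,117) [heading=90, draw]
  FD 12: (29,117) -> (29,129) [heading=90, draw]
  PD: pen down
]
BK 10: (29,129) -> (29,119) [heading=90, draw]
FD 13: (29,119) -> (29,132) [heading=90, draw]
RT 180: heading 90 -> 270
FD 1: (29,132) -> (29,131) [heading=270, draw]
LT 45: heading 270 -> 315
Final: pos=(29,131), heading=315, 17 segment(s) drawn

Answer: 29 131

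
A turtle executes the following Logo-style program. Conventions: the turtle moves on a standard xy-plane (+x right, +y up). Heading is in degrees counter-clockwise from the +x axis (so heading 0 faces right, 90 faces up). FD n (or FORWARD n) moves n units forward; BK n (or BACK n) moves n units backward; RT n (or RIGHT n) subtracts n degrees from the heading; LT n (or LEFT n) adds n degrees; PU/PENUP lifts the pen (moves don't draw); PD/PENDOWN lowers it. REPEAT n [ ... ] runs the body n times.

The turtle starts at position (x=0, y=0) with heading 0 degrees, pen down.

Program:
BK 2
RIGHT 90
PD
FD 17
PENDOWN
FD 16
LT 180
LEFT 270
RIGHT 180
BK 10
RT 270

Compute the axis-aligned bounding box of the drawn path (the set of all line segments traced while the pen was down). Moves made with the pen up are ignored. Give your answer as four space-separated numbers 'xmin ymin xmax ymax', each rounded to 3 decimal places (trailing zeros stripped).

Executing turtle program step by step:
Start: pos=(0,0), heading=0, pen down
BK 2: (0,0) -> (-2,0) [heading=0, draw]
RT 90: heading 0 -> 270
PD: pen down
FD 17: (-2,0) -> (-2,-17) [heading=270, draw]
PD: pen down
FD 16: (-2,-17) -> (-2,-33) [heading=270, draw]
LT 180: heading 270 -> 90
LT 270: heading 90 -> 0
RT 180: heading 0 -> 180
BK 10: (-2,-33) -> (8,-33) [heading=180, draw]
RT 270: heading 180 -> 270
Final: pos=(8,-33), heading=270, 4 segment(s) drawn

Segment endpoints: x in {-2, -2, -2, 0, 8}, y in {-33, -17, 0}
xmin=-2, ymin=-33, xmax=8, ymax=0

Answer: -2 -33 8 0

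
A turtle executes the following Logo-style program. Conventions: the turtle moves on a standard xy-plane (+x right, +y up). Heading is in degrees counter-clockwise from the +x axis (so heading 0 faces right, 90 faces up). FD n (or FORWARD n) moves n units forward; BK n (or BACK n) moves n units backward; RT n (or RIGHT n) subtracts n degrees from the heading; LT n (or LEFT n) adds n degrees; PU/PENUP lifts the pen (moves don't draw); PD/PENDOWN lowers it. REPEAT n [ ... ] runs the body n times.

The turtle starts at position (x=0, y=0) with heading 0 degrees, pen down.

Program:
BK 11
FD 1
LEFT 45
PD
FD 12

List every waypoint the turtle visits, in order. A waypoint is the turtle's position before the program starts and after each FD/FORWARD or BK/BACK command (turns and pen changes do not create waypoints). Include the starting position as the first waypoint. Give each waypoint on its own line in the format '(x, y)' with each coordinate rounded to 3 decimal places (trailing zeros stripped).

Executing turtle program step by step:
Start: pos=(0,0), heading=0, pen down
BK 11: (0,0) -> (-11,0) [heading=0, draw]
FD 1: (-11,0) -> (-10,0) [heading=0, draw]
LT 45: heading 0 -> 45
PD: pen down
FD 12: (-10,0) -> (-1.515,8.485) [heading=45, draw]
Final: pos=(-1.515,8.485), heading=45, 3 segment(s) drawn
Waypoints (4 total):
(0, 0)
(-11, 0)
(-10, 0)
(-1.515, 8.485)

Answer: (0, 0)
(-11, 0)
(-10, 0)
(-1.515, 8.485)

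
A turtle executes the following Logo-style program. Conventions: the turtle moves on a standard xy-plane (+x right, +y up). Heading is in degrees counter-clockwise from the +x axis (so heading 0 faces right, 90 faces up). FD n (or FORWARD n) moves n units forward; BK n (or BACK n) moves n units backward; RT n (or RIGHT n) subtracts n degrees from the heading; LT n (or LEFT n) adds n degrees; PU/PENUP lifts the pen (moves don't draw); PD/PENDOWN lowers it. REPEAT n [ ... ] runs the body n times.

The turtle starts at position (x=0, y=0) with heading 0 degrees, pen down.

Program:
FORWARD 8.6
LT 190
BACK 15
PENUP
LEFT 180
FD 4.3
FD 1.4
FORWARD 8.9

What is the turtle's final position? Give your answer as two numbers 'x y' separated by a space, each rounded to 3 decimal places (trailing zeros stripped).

Executing turtle program step by step:
Start: pos=(0,0), heading=0, pen down
FD 8.6: (0,0) -> (8.6,0) [heading=0, draw]
LT 190: heading 0 -> 190
BK 15: (8.6,0) -> (23.372,2.605) [heading=190, draw]
PU: pen up
LT 180: heading 190 -> 10
FD 4.3: (23.372,2.605) -> (27.607,3.351) [heading=10, move]
FD 1.4: (27.607,3.351) -> (28.986,3.595) [heading=10, move]
FD 8.9: (28.986,3.595) -> (37.75,5.14) [heading=10, move]
Final: pos=(37.75,5.14), heading=10, 2 segment(s) drawn

Answer: 37.75 5.14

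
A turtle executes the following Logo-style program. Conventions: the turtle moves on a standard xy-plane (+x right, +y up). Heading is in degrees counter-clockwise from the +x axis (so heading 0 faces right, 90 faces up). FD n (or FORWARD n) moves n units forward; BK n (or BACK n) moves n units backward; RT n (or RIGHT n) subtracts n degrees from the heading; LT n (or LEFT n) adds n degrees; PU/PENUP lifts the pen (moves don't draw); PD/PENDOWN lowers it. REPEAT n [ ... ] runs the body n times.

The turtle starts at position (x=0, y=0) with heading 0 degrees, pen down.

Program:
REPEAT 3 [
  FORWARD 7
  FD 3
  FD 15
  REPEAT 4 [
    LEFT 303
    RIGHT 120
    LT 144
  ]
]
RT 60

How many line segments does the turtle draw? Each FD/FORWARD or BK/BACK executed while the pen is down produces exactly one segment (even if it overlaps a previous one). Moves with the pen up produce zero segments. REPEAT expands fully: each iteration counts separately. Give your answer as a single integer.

Answer: 9

Derivation:
Executing turtle program step by step:
Start: pos=(0,0), heading=0, pen down
REPEAT 3 [
  -- iteration 1/3 --
  FD 7: (0,0) -> (7,0) [heading=0, draw]
  FD 3: (7,0) -> (10,0) [heading=0, draw]
  FD 15: (10,0) -> (25,0) [heading=0, draw]
  REPEAT 4 [
    -- iteration 1/4 --
    LT 303: heading 0 -> 303
    RT 120: heading 303 -> 183
    LT 144: heading 183 -> 327
    -- iteration 2/4 --
    LT 303: heading 327 -> 270
    RT 120: heading 270 -> 150
    LT 144: heading 150 -> 294
    -- iteration 3/4 --
    LT 303: heading 294 -> 237
    RT 120: heading 237 -> 117
    LT 144: heading 117 -> 261
    -- iteration 4/4 --
    LT 303: heading 261 -> 204
    RT 120: heading 204 -> 84
    LT 144: heading 84 -> 228
  ]
  -- iteration 2/3 --
  FD 7: (25,0) -> (20.316,-5.202) [heading=228, draw]
  FD 3: (20.316,-5.202) -> (18.309,-7.431) [heading=228, draw]
  FD 15: (18.309,-7.431) -> (8.272,-18.579) [heading=228, draw]
  REPEAT 4 [
    -- iteration 1/4 --
    LT 303: heading 228 -> 171
    RT 120: heading 171 -> 51
    LT 144: heading 51 -> 195
    -- iteration 2/4 --
    LT 303: heading 195 -> 138
    RT 120: heading 138 -> 18
    LT 144: heading 18 -> 162
    -- iteration 3/4 --
    LT 303: heading 162 -> 105
    RT 120: heading 105 -> 345
    LT 144: heading 345 -> 129
    -- iteration 4/4 --
    LT 303: heading 129 -> 72
    RT 120: heading 72 -> 312
    LT 144: heading 312 -> 96
  ]
  -- iteration 3/3 --
  FD 7: (8.272,-18.579) -> (7.54,-11.617) [heading=96, draw]
  FD 3: (7.54,-11.617) -> (7.226,-8.633) [heading=96, draw]
  FD 15: (7.226,-8.633) -> (5.659,6.284) [heading=96, draw]
  REPEAT 4 [
    -- iteration 1/4 --
    LT 303: heading 96 -> 39
    RT 120: heading 39 -> 279
    LT 144: heading 279 -> 63
    -- iteration 2/4 --
    LT 303: heading 63 -> 6
    RT 120: heading 6 -> 246
    LT 144: heading 246 -> 30
    -- iteration 3/4 --
    LT 303: heading 30 -> 333
    RT 120: heading 333 -> 213
    LT 144: heading 213 -> 357
    -- iteration 4/4 --
    LT 303: heading 357 -> 300
    RT 120: heading 300 -> 180
    LT 144: heading 180 -> 324
  ]
]
RT 60: heading 324 -> 264
Final: pos=(5.659,6.284), heading=264, 9 segment(s) drawn
Segments drawn: 9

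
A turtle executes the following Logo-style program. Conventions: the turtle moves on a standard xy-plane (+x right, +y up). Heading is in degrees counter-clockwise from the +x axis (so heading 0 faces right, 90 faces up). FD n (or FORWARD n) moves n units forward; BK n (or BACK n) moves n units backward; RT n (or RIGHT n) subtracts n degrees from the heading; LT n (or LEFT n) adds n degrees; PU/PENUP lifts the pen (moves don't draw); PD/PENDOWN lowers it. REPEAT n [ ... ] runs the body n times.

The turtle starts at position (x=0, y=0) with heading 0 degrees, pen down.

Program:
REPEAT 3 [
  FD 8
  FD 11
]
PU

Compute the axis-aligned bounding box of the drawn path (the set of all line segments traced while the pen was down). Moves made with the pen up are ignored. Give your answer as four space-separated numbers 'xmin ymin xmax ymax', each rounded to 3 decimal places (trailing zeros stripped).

Answer: 0 0 57 0

Derivation:
Executing turtle program step by step:
Start: pos=(0,0), heading=0, pen down
REPEAT 3 [
  -- iteration 1/3 --
  FD 8: (0,0) -> (8,0) [heading=0, draw]
  FD 11: (8,0) -> (19,0) [heading=0, draw]
  -- iteration 2/3 --
  FD 8: (19,0) -> (27,0) [heading=0, draw]
  FD 11: (27,0) -> (38,0) [heading=0, draw]
  -- iteration 3/3 --
  FD 8: (38,0) -> (46,0) [heading=0, draw]
  FD 11: (46,0) -> (57,0) [heading=0, draw]
]
PU: pen up
Final: pos=(57,0), heading=0, 6 segment(s) drawn

Segment endpoints: x in {0, 8, 19, 27, 38, 46, 57}, y in {0}
xmin=0, ymin=0, xmax=57, ymax=0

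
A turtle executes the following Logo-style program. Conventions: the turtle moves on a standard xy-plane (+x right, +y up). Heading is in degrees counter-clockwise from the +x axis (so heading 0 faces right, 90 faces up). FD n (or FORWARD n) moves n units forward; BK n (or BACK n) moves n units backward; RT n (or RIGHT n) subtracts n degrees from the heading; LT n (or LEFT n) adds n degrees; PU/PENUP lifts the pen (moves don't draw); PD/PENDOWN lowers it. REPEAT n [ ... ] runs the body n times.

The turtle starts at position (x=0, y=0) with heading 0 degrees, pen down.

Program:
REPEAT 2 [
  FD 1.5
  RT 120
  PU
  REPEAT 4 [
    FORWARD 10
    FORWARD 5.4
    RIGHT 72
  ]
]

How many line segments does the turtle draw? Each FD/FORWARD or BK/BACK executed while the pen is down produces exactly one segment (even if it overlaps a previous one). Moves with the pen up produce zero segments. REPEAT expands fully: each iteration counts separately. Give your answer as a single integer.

Answer: 1

Derivation:
Executing turtle program step by step:
Start: pos=(0,0), heading=0, pen down
REPEAT 2 [
  -- iteration 1/2 --
  FD 1.5: (0,0) -> (1.5,0) [heading=0, draw]
  RT 120: heading 0 -> 240
  PU: pen up
  REPEAT 4 [
    -- iteration 1/4 --
    FD 10: (1.5,0) -> (-3.5,-8.66) [heading=240, move]
    FD 5.4: (-3.5,-8.66) -> (-6.2,-13.337) [heading=240, move]
    RT 72: heading 240 -> 168
    -- iteration 2/4 --
    FD 10: (-6.2,-13.337) -> (-15.981,-11.258) [heading=168, move]
    FD 5.4: (-15.981,-11.258) -> (-21.263,-10.135) [heading=168, move]
    RT 72: heading 168 -> 96
    -- iteration 3/4 --
    FD 10: (-21.263,-10.135) -> (-22.309,-0.19) [heading=96, move]
    FD 5.4: (-22.309,-0.19) -> (-22.873,5.181) [heading=96, move]
    RT 72: heading 96 -> 24
    -- iteration 4/4 --
    FD 10: (-22.873,5.181) -> (-13.738,9.248) [heading=24, move]
    FD 5.4: (-13.738,9.248) -> (-8.805,11.444) [heading=24, move]
    RT 72: heading 24 -> 312
  ]
  -- iteration 2/2 --
  FD 1.5: (-8.805,11.444) -> (-7.801,10.33) [heading=312, move]
  RT 120: heading 312 -> 192
  PU: pen up
  REPEAT 4 [
    -- iteration 1/4 --
    FD 10: (-7.801,10.33) -> (-17.582,8.251) [heading=192, move]
    FD 5.4: (-17.582,8.251) -> (-22.864,7.128) [heading=192, move]
    RT 72: heading 192 -> 120
    -- iteration 2/4 --
    FD 10: (-22.864,7.128) -> (-27.864,15.788) [heading=120, move]
    FD 5.4: (-27.864,15.788) -> (-30.564,20.465) [heading=120, move]
    RT 72: heading 120 -> 48
    -- iteration 3/4 --
    FD 10: (-30.564,20.465) -> (-23.873,27.896) [heading=48, move]
    FD 5.4: (-23.873,27.896) -> (-20.26,31.909) [heading=48, move]
    RT 72: heading 48 -> 336
    -- iteration 4/4 --
    FD 10: (-20.26,31.909) -> (-11.124,27.842) [heading=336, move]
    FD 5.4: (-11.124,27.842) -> (-6.191,25.645) [heading=336, move]
    RT 72: heading 336 -> 264
  ]
]
Final: pos=(-6.191,25.645), heading=264, 1 segment(s) drawn
Segments drawn: 1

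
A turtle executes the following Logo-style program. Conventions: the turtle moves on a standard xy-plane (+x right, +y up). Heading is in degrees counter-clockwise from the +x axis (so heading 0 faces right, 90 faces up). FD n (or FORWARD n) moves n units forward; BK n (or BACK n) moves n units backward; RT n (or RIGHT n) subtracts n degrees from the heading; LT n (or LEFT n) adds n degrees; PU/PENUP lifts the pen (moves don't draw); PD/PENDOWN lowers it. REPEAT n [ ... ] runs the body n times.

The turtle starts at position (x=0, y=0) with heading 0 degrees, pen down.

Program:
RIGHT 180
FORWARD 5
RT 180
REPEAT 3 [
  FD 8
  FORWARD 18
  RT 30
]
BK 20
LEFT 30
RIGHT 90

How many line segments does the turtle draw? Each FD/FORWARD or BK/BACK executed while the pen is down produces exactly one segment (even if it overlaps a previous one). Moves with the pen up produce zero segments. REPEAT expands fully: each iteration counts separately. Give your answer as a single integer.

Executing turtle program step by step:
Start: pos=(0,0), heading=0, pen down
RT 180: heading 0 -> 180
FD 5: (0,0) -> (-5,0) [heading=180, draw]
RT 180: heading 180 -> 0
REPEAT 3 [
  -- iteration 1/3 --
  FD 8: (-5,0) -> (3,0) [heading=0, draw]
  FD 18: (3,0) -> (21,0) [heading=0, draw]
  RT 30: heading 0 -> 330
  -- iteration 2/3 --
  FD 8: (21,0) -> (27.928,-4) [heading=330, draw]
  FD 18: (27.928,-4) -> (43.517,-13) [heading=330, draw]
  RT 30: heading 330 -> 300
  -- iteration 3/3 --
  FD 8: (43.517,-13) -> (47.517,-19.928) [heading=300, draw]
  FD 18: (47.517,-19.928) -> (56.517,-35.517) [heading=300, draw]
  RT 30: heading 300 -> 270
]
BK 20: (56.517,-35.517) -> (56.517,-15.517) [heading=270, draw]
LT 30: heading 270 -> 300
RT 90: heading 300 -> 210
Final: pos=(56.517,-15.517), heading=210, 8 segment(s) drawn
Segments drawn: 8

Answer: 8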